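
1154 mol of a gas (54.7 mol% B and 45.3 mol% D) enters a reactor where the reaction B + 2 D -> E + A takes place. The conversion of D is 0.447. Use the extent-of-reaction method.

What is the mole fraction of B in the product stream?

0.496

D reacted = 0.447 × 522.8 = 233.7 mol; ν_D = −2, so ξ = 233.7/2 = 116.8 mol.
Outlet amounts (n = n₀ + ν ξ):
  B: 631.2 − 1(116.8) = 514.4
  D: 522.8 − 2(116.8) = 289.1
  E: 0 + 1(116.8) = 116.8
  A: 0 + 1(116.8) = 116.8
Total out = 1037 mol; y_B = 514.4 / 1037 = 0.496.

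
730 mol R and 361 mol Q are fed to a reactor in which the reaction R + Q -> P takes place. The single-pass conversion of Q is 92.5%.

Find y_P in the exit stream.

Q reacted = 0.925 × 361 = 333.9 mol; ν_Q = −1, so ξ = 333.9/1 = 333.9 mol.
Outlet amounts (n = n₀ + ν ξ):
  R: 730 − 1(333.9) = 396.1
  Q: 361 − 1(333.9) = 27.07
  P: 0 + 1(333.9) = 333.9
Total out = 757.1 mol; y_P = 333.9 / 757.1 = 0.4411.

0.441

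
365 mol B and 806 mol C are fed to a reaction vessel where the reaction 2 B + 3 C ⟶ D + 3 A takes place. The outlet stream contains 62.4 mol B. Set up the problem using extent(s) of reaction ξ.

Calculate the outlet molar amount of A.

For B: n = n₀ − 2ξ → 62.4 = 365 − 2ξ, giving ξ = 151.3 mol.
Outlet amounts (n = n₀ + ν ξ):
  B: 365 − 2(151.3) = 62.4
  C: 806 − 3(151.3) = 352.1
  D: 0 + 1(151.3) = 151.3
  A: 0 + 3(151.3) = 453.9

454 mol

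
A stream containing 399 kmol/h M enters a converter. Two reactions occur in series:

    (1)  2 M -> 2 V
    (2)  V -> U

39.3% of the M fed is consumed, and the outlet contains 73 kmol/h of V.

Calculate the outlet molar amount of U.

83.8 kmol/h

Conversion of M: M consumed = 2ξ₁ = 0.393 × 399 → ξ₁ = 78.4 kmol/h.
V balance: n_V = 0 + 2ξ₁ − 1ξ₂ = 73 → ξ₂ = (2·78.4 − 73)/1 = 83.81 kmol/h.
Outlet amounts (n = n₀ + Σ ν·ξ):
  M: 399 − 2(78.4) = 242.2
  V: 0 + 2(78.4) − 1(83.81) = 73
  U: 0 + 1(83.81) = 83.81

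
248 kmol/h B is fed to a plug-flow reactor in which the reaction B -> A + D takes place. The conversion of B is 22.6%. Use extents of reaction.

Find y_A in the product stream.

0.184

B reacted = 0.226 × 248 = 56.05 kmol/h; ν_B = −1, so ξ = 56.05/1 = 56.05 kmol/h.
Outlet amounts (n = n₀ + ν ξ):
  B: 248 − 1(56.05) = 192
  A: 0 + 1(56.05) = 56.05
  D: 0 + 1(56.05) = 56.05
Total out = 304 kmol/h; y_A = 56.05 / 304 = 0.1843.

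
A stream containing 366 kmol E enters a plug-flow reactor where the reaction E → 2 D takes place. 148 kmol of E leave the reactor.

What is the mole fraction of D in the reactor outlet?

0.747

For E: n = n₀ − 1ξ → 148 = 366 − 1ξ, giving ξ = 218 kmol.
Outlet amounts (n = n₀ + ν ξ):
  E: 366 − 1(218) = 148
  D: 0 + 2(218) = 436
Total out = 584 kmol; y_D = 436 / 584 = 0.7466.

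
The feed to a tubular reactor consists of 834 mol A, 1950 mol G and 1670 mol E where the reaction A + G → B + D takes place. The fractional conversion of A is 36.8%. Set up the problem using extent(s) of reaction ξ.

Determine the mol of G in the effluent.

A reacted = 0.368 × 834 = 306.9 mol; ν_A = −1, so ξ = 306.9/1 = 306.9 mol.
Outlet amounts (n = n₀ + ν ξ):
  A: 834 − 1(306.9) = 527.1
  G: 1950 − 1(306.9) = 1643
  B: 0 + 1(306.9) = 306.9
  D: 0 + 1(306.9) = 306.9
  E: 1670 (inert)

1640 mol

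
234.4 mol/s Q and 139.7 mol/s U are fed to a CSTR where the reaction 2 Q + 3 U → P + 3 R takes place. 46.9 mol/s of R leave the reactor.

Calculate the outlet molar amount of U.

92.8 mol/s

For R: n = n₀ + 3ξ → 46.9 = 0 + 3ξ, giving ξ = 15.63 mol/s.
Outlet amounts (n = n₀ + ν ξ):
  Q: 234.4 − 2(15.63) = 203.1
  U: 139.7 − 3(15.63) = 92.8
  P: 0 + 1(15.63) = 15.63
  R: 0 + 3(15.63) = 46.9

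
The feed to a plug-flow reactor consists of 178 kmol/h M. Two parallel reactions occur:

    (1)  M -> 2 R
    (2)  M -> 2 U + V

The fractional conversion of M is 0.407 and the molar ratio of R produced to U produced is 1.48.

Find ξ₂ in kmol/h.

ξ₂ = 29.2 kmol/h

Conversion of M: M consumed = 0.407 × 178 = 72.45 kmol/h = 1ξ₁ + 1ξ₂.
Selectivity: 2ξ₁ / (2ξ₂) = 1.48 → ξ₁ = 1.48 ξ₂.
Substitute: (1·1.48 + 1) ξ₂ = 72.45 → ξ₂ = 29.21 kmol/h, ξ₁ = 43.23 kmol/h.
Outlet amounts (n = n₀ + Σ ν·ξ):
  M: 178 − 1(43.23) − 1(29.21) = 105.6
  R: 0 + 2(43.23) = 86.47
  U: 0 + 2(29.21) = 58.42
  V: 0 + 1(29.21) = 29.21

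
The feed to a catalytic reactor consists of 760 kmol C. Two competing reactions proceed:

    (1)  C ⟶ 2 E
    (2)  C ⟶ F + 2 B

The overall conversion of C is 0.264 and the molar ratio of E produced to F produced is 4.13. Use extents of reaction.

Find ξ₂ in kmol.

Conversion of C: C consumed = 0.264 × 760 = 200.6 kmol = 1ξ₁ + 1ξ₂.
Selectivity: 2ξ₁ / (1ξ₂) = 4.13 → ξ₁ = 2.065 ξ₂.
Substitute: (1·2.065 + 1) ξ₂ = 200.6 → ξ₂ = 65.46 kmol, ξ₁ = 135.2 kmol.
Outlet amounts (n = n₀ + Σ ν·ξ):
  C: 760 − 1(135.2) − 1(65.46) = 559.4
  E: 0 + 2(135.2) = 270.4
  F: 0 + 1(65.46) = 65.46
  B: 0 + 2(65.46) = 130.9

ξ₂ = 65.5 kmol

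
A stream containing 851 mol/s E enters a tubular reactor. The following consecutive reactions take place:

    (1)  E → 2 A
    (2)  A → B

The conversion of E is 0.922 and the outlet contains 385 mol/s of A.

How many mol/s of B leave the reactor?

Conversion of E: E consumed = 1ξ₁ = 0.922 × 851 → ξ₁ = 784.6 mol/s.
A balance: n_A = 0 + 2ξ₁ − 1ξ₂ = 385 → ξ₂ = (2·784.6 − 385)/1 = 1184 mol/s.
Outlet amounts (n = n₀ + Σ ν·ξ):
  E: 851 − 1(784.6) = 66.38
  A: 0 + 2(784.6) − 1(1184) = 385
  B: 0 + 1(1184) = 1184

1180 mol/s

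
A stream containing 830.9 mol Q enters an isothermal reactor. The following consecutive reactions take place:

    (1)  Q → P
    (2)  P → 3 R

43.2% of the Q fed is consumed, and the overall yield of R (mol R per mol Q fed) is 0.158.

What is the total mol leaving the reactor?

918 mol

Conversion of Q: Q consumed = 1ξ₁ = 0.432 × 830.9 → ξ₁ = 358.9 mol.
Yield of R: 3ξ₂ / 830.9 = 0.158 → ξ₂ = 43.76 mol.
Outlet amounts (n = n₀ + Σ ν·ξ):
  Q: 830.9 − 1(358.9) = 472
  P: 0 + 1(358.9) − 1(43.76) = 315.2
  R: 0 + 3(43.76) = 131.3
Total out = 472 + 315.2 + 131.3 = 918.4 mol.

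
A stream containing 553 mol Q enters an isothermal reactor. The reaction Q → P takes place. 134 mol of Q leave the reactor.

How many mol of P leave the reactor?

419 mol

For Q: n = n₀ − 1ξ → 134 = 553 − 1ξ, giving ξ = 419 mol.
Outlet amounts (n = n₀ + ν ξ):
  Q: 553 − 1(419) = 134
  P: 0 + 1(419) = 419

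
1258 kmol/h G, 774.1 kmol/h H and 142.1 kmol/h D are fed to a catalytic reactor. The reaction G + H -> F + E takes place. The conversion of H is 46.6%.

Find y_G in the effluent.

H reacted = 0.466 × 774.1 = 360.7 kmol/h; ν_H = −1, so ξ = 360.7/1 = 360.7 kmol/h.
Outlet amounts (n = n₀ + ν ξ):
  G: 1258 − 1(360.7) = 897.3
  H: 774.1 − 1(360.7) = 413.4
  F: 0 + 1(360.7) = 360.7
  E: 0 + 1(360.7) = 360.7
  D: 142.1 (inert)
Total out = 2174 kmol/h; y_G = 897.3 / 2174 = 0.4127.

0.413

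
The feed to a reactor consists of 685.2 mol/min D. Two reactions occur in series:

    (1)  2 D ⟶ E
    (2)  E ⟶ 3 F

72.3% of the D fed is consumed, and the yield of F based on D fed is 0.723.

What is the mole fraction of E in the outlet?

Conversion of D: D consumed = 2ξ₁ = 0.723 × 685.2 → ξ₁ = 247.7 mol/min.
Yield of F: 3ξ₂ / 685.2 = 0.723 → ξ₂ = 165.1 mol/min.
Outlet amounts (n = n₀ + Σ ν·ξ):
  D: 685.2 − 2(247.7) = 189.8
  E: 0 + 1(247.7) − 1(165.1) = 82.57
  F: 0 + 3(165.1) = 495.4
Total out = 767.8 mol/min; y_E = 82.57 / 767.8 = 0.1075.

0.108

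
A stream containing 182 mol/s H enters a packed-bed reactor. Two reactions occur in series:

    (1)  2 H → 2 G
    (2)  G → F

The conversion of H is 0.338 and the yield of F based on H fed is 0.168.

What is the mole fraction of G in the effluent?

Conversion of H: H consumed = 2ξ₁ = 0.338 × 182 → ξ₁ = 30.76 mol/s.
Yield of F: 1ξ₂ / 182 = 0.168 → ξ₂ = 30.58 mol/s.
Outlet amounts (n = n₀ + Σ ν·ξ):
  H: 182 − 2(30.76) = 120.5
  G: 0 + 2(30.76) − 1(30.58) = 30.94
  F: 0 + 1(30.58) = 30.58
Total out = 182 mol/s; y_G = 30.94 / 182 = 0.17.

0.17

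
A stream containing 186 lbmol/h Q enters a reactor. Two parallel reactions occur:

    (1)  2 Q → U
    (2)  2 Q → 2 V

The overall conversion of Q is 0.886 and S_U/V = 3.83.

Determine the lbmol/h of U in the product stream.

Conversion of Q: Q consumed = 0.886 × 186 = 164.8 lbmol/h = 2ξ₁ + 2ξ₂.
Selectivity: 1ξ₁ / (2ξ₂) = 3.83 → ξ₁ = 7.66 ξ₂.
Substitute: (2·7.66 + 2) ξ₂ = 164.8 → ξ₂ = 9.515 lbmol/h, ξ₁ = 72.88 lbmol/h.
Outlet amounts (n = n₀ + Σ ν·ξ):
  Q: 186 − 2(72.88) − 2(9.515) = 21.2
  U: 0 + 1(72.88) = 72.88
  V: 0 + 2(9.515) = 19.03

72.9 lbmol/h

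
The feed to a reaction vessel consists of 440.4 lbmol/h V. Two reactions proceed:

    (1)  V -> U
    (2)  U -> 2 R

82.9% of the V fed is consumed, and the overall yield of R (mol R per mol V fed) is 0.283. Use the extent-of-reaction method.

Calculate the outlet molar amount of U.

Conversion of V: V consumed = 1ξ₁ = 0.829 × 440.4 → ξ₁ = 365.1 lbmol/h.
Yield of R: 2ξ₂ / 440.4 = 0.283 → ξ₂ = 62.32 lbmol/h.
Outlet amounts (n = n₀ + Σ ν·ξ):
  V: 440.4 − 1(365.1) = 75.31
  U: 0 + 1(365.1) − 1(62.32) = 302.8
  R: 0 + 2(62.32) = 124.6

303 lbmol/h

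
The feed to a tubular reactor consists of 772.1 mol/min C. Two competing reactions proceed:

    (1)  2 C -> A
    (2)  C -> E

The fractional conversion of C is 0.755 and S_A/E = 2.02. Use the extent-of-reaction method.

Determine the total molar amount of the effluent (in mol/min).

Conversion of C: C consumed = 0.755 × 772.1 = 582.9 mol/min = 2ξ₁ + 1ξ₂.
Selectivity: 1ξ₁ / (1ξ₂) = 2.02 → ξ₁ = 2.02 ξ₂.
Substitute: (2·2.02 + 1) ξ₂ = 582.9 → ξ₂ = 115.7 mol/min, ξ₁ = 233.6 mol/min.
Outlet amounts (n = n₀ + Σ ν·ξ):
  C: 772.1 − 2(233.6) − 1(115.7) = 189.2
  A: 0 + 1(233.6) = 233.6
  E: 0 + 1(115.7) = 115.7
Total out = 189.2 + 233.6 + 115.7 = 538.5 mol/min.

538 mol/min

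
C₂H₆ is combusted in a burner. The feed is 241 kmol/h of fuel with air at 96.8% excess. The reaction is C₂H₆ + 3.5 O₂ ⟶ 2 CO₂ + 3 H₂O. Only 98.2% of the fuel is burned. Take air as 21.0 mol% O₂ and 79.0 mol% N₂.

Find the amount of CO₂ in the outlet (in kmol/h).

Stoichiometric O₂ = 3.5 × 241 = 843.5 kmol/h; O₂ fed = 843.5 × 1.968 = 1660 kmol/h.
N₂ fed = 1660 × 79/21 = 6245 kmol/h.
Fuel reacted = 0.982 × 241 → ξ = 236.7 kmol/h.
Outlet (n = n₀ + ν ξ):
  C₂H₆: 241 − 1(236.7) = 4.338
  O₂: 1660 − 3.5(236.7) = 831.7
  N₂: 6245 (inert)
  CO₂: 0 + 2(236.7) = 473.3
  H₂O: 0 + 3(236.7) = 710

473 kmol/h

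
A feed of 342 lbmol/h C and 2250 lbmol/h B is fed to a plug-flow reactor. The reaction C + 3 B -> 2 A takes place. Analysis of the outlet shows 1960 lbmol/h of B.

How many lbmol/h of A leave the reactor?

193 lbmol/h

For B: n = n₀ − 3ξ → 1960 = 2250 − 3ξ, giving ξ = 96.67 lbmol/h.
Outlet amounts (n = n₀ + ν ξ):
  C: 342 − 1(96.67) = 245.3
  B: 2250 − 3(96.67) = 1960
  A: 0 + 2(96.67) = 193.3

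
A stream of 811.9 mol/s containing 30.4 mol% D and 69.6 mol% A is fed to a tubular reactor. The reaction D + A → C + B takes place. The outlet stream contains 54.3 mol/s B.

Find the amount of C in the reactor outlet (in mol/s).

For B: n = n₀ + 1ξ → 54.3 = 0 + 1ξ, giving ξ = 54.3 mol/s.
Outlet amounts (n = n₀ + ν ξ):
  D: 246.8 − 1(54.3) = 192.5
  A: 565.1 − 1(54.3) = 510.8
  C: 0 + 1(54.3) = 54.3
  B: 0 + 1(54.3) = 54.3

54.3 mol/s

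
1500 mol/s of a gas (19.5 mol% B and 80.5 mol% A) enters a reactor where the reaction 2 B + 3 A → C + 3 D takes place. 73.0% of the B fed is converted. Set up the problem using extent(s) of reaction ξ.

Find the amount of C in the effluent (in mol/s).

107 mol/s

B reacted = 0.73 × 292.5 = 213.5 mol/s; ν_B = −2, so ξ = 213.5/2 = 106.8 mol/s.
Outlet amounts (n = n₀ + ν ξ):
  B: 292.5 − 2(106.8) = 78.97
  A: 1208 − 3(106.8) = 887.2
  C: 0 + 1(106.8) = 106.8
  D: 0 + 3(106.8) = 320.3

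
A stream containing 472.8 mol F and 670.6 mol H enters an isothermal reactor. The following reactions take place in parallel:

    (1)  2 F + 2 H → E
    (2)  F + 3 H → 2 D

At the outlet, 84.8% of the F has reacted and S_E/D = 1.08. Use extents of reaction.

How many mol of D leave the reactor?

Conversion of F: F consumed = 0.848 × 472.8 = 400.9 mol = 2ξ₁ + 1ξ₂.
Selectivity: 1ξ₁ / (2ξ₂) = 1.08 → ξ₁ = 2.16 ξ₂.
Substitute: (2·2.16 + 1) ξ₂ = 400.9 → ξ₂ = 75.36 mol, ξ₁ = 162.8 mol.
Outlet amounts (n = n₀ + Σ ν·ξ):
  F: 472.8 − 2(162.8) − 1(75.36) = 71.87
  H: 670.6 − 2(162.8) − 3(75.36) = 118.9
  E: 0 + 1(162.8) = 162.8
  D: 0 + 2(75.36) = 150.7

151 mol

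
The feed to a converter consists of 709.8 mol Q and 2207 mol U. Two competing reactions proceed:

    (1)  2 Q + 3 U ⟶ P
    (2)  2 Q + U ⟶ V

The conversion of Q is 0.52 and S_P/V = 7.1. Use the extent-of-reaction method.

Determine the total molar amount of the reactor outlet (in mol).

Conversion of Q: Q consumed = 0.52 × 709.8 = 369.1 mol = 2ξ₁ + 2ξ₂.
Selectivity: 1ξ₁ / (1ξ₂) = 7.1 → ξ₁ = 7.1 ξ₂.
Substitute: (2·7.1 + 2) ξ₂ = 369.1 → ξ₂ = 22.78 mol, ξ₁ = 161.8 mol.
Outlet amounts (n = n₀ + Σ ν·ξ):
  Q: 709.8 − 2(161.8) − 2(22.78) = 340.7
  U: 2207 − 3(161.8) − 1(22.78) = 1699
  P: 0 + 1(161.8) = 161.8
  V: 0 + 1(22.78) = 22.78
Total out = 340.7 + 1699 + 161.8 + 22.78 = 2224 mol.

2220 mol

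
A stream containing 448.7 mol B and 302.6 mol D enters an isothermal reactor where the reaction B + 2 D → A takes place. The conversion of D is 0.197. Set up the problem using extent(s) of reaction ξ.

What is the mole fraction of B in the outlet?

0.606

D reacted = 0.197 × 302.6 = 59.61 mol; ν_D = −2, so ξ = 59.61/2 = 29.81 mol.
Outlet amounts (n = n₀ + ν ξ):
  B: 448.7 − 1(29.81) = 418.9
  D: 302.6 − 2(29.81) = 243
  A: 0 + 1(29.81) = 29.81
Total out = 691.7 mol; y_B = 418.9 / 691.7 = 0.6056.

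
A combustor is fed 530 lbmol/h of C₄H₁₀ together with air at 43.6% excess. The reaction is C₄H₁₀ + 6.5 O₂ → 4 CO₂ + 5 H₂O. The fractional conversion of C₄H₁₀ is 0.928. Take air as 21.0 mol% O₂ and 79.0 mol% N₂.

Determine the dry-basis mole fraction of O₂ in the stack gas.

0.0782

Stoichiometric O₂ = 6.5 × 530 = 3445 lbmol/h; O₂ fed = 3445 × 1.436 = 4947 lbmol/h.
N₂ fed = 4947 × 79/21 = 18610 lbmol/h.
Fuel reacted = 0.928 × 530 → ξ = 491.8 lbmol/h.
Outlet (n = n₀ + ν ξ):
  C₄H₁₀: 530 − 1(491.8) = 38.16
  O₂: 4947 − 6.5(491.8) = 1750
  N₂: 18610 (inert)
  CO₂: 0 + 4(491.8) = 1967
  H₂O: 0 + 5(491.8) = 2459
Dry total = 22370 lbmol/h; y_O₂ (dry) = 1750 / 22370 = 0.07825.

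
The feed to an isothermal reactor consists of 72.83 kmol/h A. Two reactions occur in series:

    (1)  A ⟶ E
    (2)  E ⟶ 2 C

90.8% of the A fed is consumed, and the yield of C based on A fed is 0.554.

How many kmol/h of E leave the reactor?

Conversion of A: A consumed = 1ξ₁ = 0.908 × 72.83 → ξ₁ = 66.13 kmol/h.
Yield of C: 2ξ₂ / 72.83 = 0.554 → ξ₂ = 20.17 kmol/h.
Outlet amounts (n = n₀ + Σ ν·ξ):
  A: 72.83 − 1(66.13) = 6.7
  E: 0 + 1(66.13) − 1(20.17) = 45.96
  C: 0 + 2(20.17) = 40.35

46 kmol/h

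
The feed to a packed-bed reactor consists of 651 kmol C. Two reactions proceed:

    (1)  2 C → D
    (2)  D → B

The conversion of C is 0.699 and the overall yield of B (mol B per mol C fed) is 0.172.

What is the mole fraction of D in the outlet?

0.273

Conversion of C: C consumed = 2ξ₁ = 0.699 × 651 → ξ₁ = 227.5 kmol.
Yield of B: 1ξ₂ / 651 = 0.172 → ξ₂ = 112 kmol.
Outlet amounts (n = n₀ + Σ ν·ξ):
  C: 651 − 2(227.5) = 196
  D: 0 + 1(227.5) − 1(112) = 115.6
  B: 0 + 1(112) = 112
Total out = 423.5 kmol; y_D = 115.6 / 423.5 = 0.2729.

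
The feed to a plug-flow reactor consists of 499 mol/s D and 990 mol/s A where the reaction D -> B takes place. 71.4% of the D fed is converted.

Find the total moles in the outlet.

1490 mol/s

D reacted = 0.714 × 499 = 356.3 mol/s; ν_D = −1, so ξ = 356.3/1 = 356.3 mol/s.
Outlet amounts (n = n₀ + ν ξ):
  D: 499 − 1(356.3) = 142.7
  B: 0 + 1(356.3) = 356.3
  A: 990 (inert)
Total out = 142.7 + 356.3 + 990 = 1489 mol/s.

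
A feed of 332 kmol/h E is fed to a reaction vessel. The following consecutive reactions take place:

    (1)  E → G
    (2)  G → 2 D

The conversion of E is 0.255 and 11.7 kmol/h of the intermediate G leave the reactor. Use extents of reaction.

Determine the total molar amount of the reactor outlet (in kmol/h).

Conversion of E: E consumed = 1ξ₁ = 0.255 × 332 → ξ₁ = 84.66 kmol/h.
G balance: n_G = 0 + 1ξ₁ − 1ξ₂ = 11.7 → ξ₂ = (1·84.66 − 11.7)/1 = 72.96 kmol/h.
Outlet amounts (n = n₀ + Σ ν·ξ):
  E: 332 − 1(84.66) = 247.3
  G: 0 + 1(84.66) − 1(72.96) = 11.7
  D: 0 + 2(72.96) = 145.9
Total out = 247.3 + 11.7 + 145.9 = 405 kmol/h.

405 kmol/h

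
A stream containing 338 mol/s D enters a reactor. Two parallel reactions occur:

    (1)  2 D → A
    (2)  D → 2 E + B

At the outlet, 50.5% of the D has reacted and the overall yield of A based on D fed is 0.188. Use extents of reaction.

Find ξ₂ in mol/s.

ξ₂ = 43.6 mol/s

Yield of A: 1ξ₁ / 338 = 0.188 → ξ₁ = 63.54 mol/s.
Conversion of D: 2ξ₁ + 1ξ₂ = 0.505 × 338 = 170.7 → ξ₂ = 43.6 mol/s.
Outlet amounts (n = n₀ + Σ ν·ξ):
  D: 338 − 2(63.54) − 1(43.6) = 167.3
  A: 0 + 1(63.54) = 63.54
  E: 0 + 2(43.6) = 87.2
  B: 0 + 1(43.6) = 43.6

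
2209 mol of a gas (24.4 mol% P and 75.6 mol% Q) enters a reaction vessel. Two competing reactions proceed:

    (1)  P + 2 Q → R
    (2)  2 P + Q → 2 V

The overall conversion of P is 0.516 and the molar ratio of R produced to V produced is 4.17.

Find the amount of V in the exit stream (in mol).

Conversion of P: P consumed = 0.516 × 539 = 278.1 mol = 1ξ₁ + 2ξ₂.
Selectivity: 1ξ₁ / (2ξ₂) = 4.17 → ξ₁ = 8.34 ξ₂.
Substitute: (1·8.34 + 2) ξ₂ = 278.1 → ξ₂ = 26.9 mol, ξ₁ = 224.3 mol.
Outlet amounts (n = n₀ + Σ ν·ξ):
  P: 539 − 1(224.3) − 2(26.9) = 260.9
  Q: 1670 − 2(224.3) − 1(26.9) = 1194
  R: 0 + 1(224.3) = 224.3
  V: 0 + 2(26.9) = 53.8

53.8 mol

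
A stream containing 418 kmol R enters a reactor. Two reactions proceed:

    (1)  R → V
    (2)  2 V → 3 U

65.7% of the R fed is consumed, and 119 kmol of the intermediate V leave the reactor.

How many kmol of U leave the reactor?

233 kmol

Conversion of R: R consumed = 1ξ₁ = 0.657 × 418 → ξ₁ = 274.6 kmol.
V balance: n_V = 0 + 1ξ₁ − 2ξ₂ = 119 → ξ₂ = (1·274.6 − 119)/2 = 77.81 kmol.
Outlet amounts (n = n₀ + Σ ν·ξ):
  R: 418 − 1(274.6) = 143.4
  V: 0 + 1(274.6) − 2(77.81) = 119
  U: 0 + 3(77.81) = 233.4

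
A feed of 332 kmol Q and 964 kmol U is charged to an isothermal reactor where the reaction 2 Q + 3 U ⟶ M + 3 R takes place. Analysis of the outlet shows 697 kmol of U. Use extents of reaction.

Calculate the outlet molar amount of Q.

154 kmol

For U: n = n₀ − 3ξ → 697 = 964 − 3ξ, giving ξ = 89 kmol.
Outlet amounts (n = n₀ + ν ξ):
  Q: 332 − 2(89) = 154
  U: 964 − 3(89) = 697
  M: 0 + 1(89) = 89
  R: 0 + 3(89) = 267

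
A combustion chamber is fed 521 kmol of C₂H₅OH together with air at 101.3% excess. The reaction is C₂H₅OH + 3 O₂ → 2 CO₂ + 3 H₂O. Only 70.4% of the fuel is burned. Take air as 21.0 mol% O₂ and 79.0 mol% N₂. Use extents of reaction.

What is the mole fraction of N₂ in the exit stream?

0.746

Stoichiometric O₂ = 3 × 521 = 1563 kmol; O₂ fed = 1563 × 2.013 = 3146 kmol.
N₂ fed = 3146 × 79/21 = 11840 kmol.
Fuel reacted = 0.704 × 521 → ξ = 366.8 kmol.
Outlet (n = n₀ + ν ξ):
  C₂H₅OH: 521 − 1(366.8) = 154.2
  O₂: 3146 − 3(366.8) = 2046
  N₂: 11840 (inert)
  CO₂: 0 + 2(366.8) = 733.6
  H₂O: 0 + 3(366.8) = 1100
Total out = 15870 kmol; y_N₂ = 11840 / 15870 = 0.7458.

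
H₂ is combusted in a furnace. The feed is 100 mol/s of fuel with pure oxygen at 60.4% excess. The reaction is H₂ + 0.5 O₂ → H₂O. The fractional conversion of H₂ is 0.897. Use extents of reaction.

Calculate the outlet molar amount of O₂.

35.4 mol/s

Stoichiometric O₂ = 0.5 × 100 = 50 mol/s; O₂ fed = 50 × 1.604 = 80.2 mol/s.
Fuel reacted = 0.897 × 100 → ξ = 89.7 mol/s.
Outlet (n = n₀ + ν ξ):
  H₂: 100 − 1(89.7) = 10.3
  O₂: 80.2 − 0.5(89.7) = 35.35
  H₂O: 0 + 1(89.7) = 89.7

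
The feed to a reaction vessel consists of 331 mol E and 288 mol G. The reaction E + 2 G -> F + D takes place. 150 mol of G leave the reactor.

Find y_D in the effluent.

For G: n = n₀ − 2ξ → 150 = 288 − 2ξ, giving ξ = 69 mol.
Outlet amounts (n = n₀ + ν ξ):
  E: 331 − 1(69) = 262
  G: 288 − 2(69) = 150
  F: 0 + 1(69) = 69
  D: 0 + 1(69) = 69
Total out = 550 mol; y_D = 69 / 550 = 0.1255.

0.125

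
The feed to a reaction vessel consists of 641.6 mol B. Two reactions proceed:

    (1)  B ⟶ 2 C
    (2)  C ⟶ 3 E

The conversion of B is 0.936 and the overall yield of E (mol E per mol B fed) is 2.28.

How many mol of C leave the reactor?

Conversion of B: B consumed = 1ξ₁ = 0.936 × 641.6 → ξ₁ = 600.5 mol.
Yield of E: 3ξ₂ / 641.6 = 2.28 → ξ₂ = 487.6 mol.
Outlet amounts (n = n₀ + Σ ν·ξ):
  B: 641.6 − 1(600.5) = 41.06
  C: 0 + 2(600.5) − 1(487.6) = 713.5
  E: 0 + 3(487.6) = 1463

713 mol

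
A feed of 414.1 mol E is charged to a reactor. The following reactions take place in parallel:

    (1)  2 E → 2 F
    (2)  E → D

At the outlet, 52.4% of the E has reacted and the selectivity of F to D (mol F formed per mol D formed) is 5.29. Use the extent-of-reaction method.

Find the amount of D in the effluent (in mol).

Conversion of E: E consumed = 0.524 × 414.1 = 217 mol = 2ξ₁ + 1ξ₂.
Selectivity: 2ξ₁ / (1ξ₂) = 5.29 → ξ₁ = 2.645 ξ₂.
Substitute: (2·2.645 + 1) ξ₂ = 217 → ξ₂ = 34.5 mol, ξ₁ = 91.25 mol.
Outlet amounts (n = n₀ + Σ ν·ξ):
  E: 414.1 − 2(91.25) − 1(34.5) = 197.1
  F: 0 + 2(91.25) = 182.5
  D: 0 + 1(34.5) = 34.5

34.5 mol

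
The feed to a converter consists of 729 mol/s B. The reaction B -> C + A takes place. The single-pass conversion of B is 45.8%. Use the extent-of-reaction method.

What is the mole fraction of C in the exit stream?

0.314

B reacted = 0.458 × 729 = 333.9 mol/s; ν_B = −1, so ξ = 333.9/1 = 333.9 mol/s.
Outlet amounts (n = n₀ + ν ξ):
  B: 729 − 1(333.9) = 395.1
  C: 0 + 1(333.9) = 333.9
  A: 0 + 1(333.9) = 333.9
Total out = 1063 mol/s; y_C = 333.9 / 1063 = 0.3141.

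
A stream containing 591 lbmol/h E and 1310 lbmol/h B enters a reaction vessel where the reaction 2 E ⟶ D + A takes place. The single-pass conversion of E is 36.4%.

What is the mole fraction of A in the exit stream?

0.0566

E reacted = 0.364 × 591 = 215.1 lbmol/h; ν_E = −2, so ξ = 215.1/2 = 107.6 lbmol/h.
Outlet amounts (n = n₀ + ν ξ):
  E: 591 − 2(107.6) = 375.9
  D: 0 + 1(107.6) = 107.6
  A: 0 + 1(107.6) = 107.6
  B: 1310 (inert)
Total out = 1901 lbmol/h; y_A = 107.6 / 1901 = 0.05658.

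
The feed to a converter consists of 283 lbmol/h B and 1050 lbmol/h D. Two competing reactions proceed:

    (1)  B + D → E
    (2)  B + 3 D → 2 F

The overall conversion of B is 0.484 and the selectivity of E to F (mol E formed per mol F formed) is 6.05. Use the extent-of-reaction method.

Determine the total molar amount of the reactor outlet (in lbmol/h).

Conversion of B: B consumed = 0.484 × 283 = 137 lbmol/h = 1ξ₁ + 1ξ₂.
Selectivity: 1ξ₁ / (2ξ₂) = 6.05 → ξ₁ = 12.1 ξ₂.
Substitute: (1·12.1 + 1) ξ₂ = 137 → ξ₂ = 10.46 lbmol/h, ξ₁ = 126.5 lbmol/h.
Outlet amounts (n = n₀ + Σ ν·ξ):
  B: 283 − 1(126.5) − 1(10.46) = 146
  D: 1050 − 1(126.5) − 3(10.46) = 892.1
  E: 0 + 1(126.5) = 126.5
  F: 0 + 2(10.46) = 20.91
Total out = 146 + 892.1 + 126.5 + 20.91 = 1186 lbmol/h.

1190 lbmol/h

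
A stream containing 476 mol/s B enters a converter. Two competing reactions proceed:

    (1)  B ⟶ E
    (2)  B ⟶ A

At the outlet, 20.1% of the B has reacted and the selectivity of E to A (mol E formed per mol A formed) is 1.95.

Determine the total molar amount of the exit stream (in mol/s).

476 mol/s

Conversion of B: B consumed = 0.201 × 476 = 95.68 mol/s = 1ξ₁ + 1ξ₂.
Selectivity: 1ξ₁ / (1ξ₂) = 1.95 → ξ₁ = 1.95 ξ₂.
Substitute: (1·1.95 + 1) ξ₂ = 95.68 → ξ₂ = 32.43 mol/s, ξ₁ = 63.24 mol/s.
Outlet amounts (n = n₀ + Σ ν·ξ):
  B: 476 − 1(63.24) − 1(32.43) = 380.3
  E: 0 + 1(63.24) = 63.24
  A: 0 + 1(32.43) = 32.43
Total out = 380.3 + 63.24 + 32.43 = 476 mol/s.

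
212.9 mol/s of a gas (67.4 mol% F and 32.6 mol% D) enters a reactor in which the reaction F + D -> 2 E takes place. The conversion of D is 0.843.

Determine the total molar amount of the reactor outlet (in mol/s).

D reacted = 0.843 × 69.41 = 58.51 mol/s; ν_D = −1, so ξ = 58.51/1 = 58.51 mol/s.
Outlet amounts (n = n₀ + ν ξ):
  F: 143.5 − 1(58.51) = 84.99
  D: 69.41 − 1(58.51) = 10.9
  E: 0 + 2(58.51) = 117
Total out = 84.99 + 10.9 + 117 = 212.9 mol/s.

213 mol/s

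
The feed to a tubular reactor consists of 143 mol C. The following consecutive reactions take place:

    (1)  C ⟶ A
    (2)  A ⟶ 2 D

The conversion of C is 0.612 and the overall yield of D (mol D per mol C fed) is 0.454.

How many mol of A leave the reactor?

55.1 mol

Conversion of C: C consumed = 1ξ₁ = 0.612 × 143 → ξ₁ = 87.52 mol.
Yield of D: 2ξ₂ / 143 = 0.454 → ξ₂ = 32.46 mol.
Outlet amounts (n = n₀ + Σ ν·ξ):
  C: 143 − 1(87.52) = 55.48
  A: 0 + 1(87.52) − 1(32.46) = 55.06
  D: 0 + 2(32.46) = 64.92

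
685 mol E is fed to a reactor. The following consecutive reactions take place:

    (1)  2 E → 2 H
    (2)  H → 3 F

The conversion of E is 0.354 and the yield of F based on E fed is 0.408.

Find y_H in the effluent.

0.171

Conversion of E: E consumed = 2ξ₁ = 0.354 × 685 → ξ₁ = 121.2 mol.
Yield of F: 3ξ₂ / 685 = 0.408 → ξ₂ = 93.16 mol.
Outlet amounts (n = n₀ + Σ ν·ξ):
  E: 685 − 2(121.2) = 442.5
  H: 0 + 2(121.2) − 1(93.16) = 149.3
  F: 0 + 3(93.16) = 279.5
Total out = 871.3 mol; y_H = 149.3 / 871.3 = 0.1714.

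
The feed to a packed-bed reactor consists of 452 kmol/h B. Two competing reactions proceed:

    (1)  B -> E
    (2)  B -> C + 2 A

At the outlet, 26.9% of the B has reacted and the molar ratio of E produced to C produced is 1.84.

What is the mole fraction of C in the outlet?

Conversion of B: B consumed = 0.269 × 452 = 121.6 kmol/h = 1ξ₁ + 1ξ₂.
Selectivity: 1ξ₁ / (1ξ₂) = 1.84 → ξ₁ = 1.84 ξ₂.
Substitute: (1·1.84 + 1) ξ₂ = 121.6 → ξ₂ = 42.81 kmol/h, ξ₁ = 78.78 kmol/h.
Outlet amounts (n = n₀ + Σ ν·ξ):
  B: 452 − 1(78.78) − 1(42.81) = 330.4
  E: 0 + 1(78.78) = 78.78
  C: 0 + 1(42.81) = 42.81
  A: 0 + 2(42.81) = 85.63
Total out = 537.6 kmol/h; y_C = 42.81 / 537.6 = 0.07963.

0.0796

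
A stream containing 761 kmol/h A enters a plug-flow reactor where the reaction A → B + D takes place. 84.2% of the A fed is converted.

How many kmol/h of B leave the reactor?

A reacted = 0.842 × 761 = 640.8 kmol/h; ν_A = −1, so ξ = 640.8/1 = 640.8 kmol/h.
Outlet amounts (n = n₀ + ν ξ):
  A: 761 − 1(640.8) = 120.2
  B: 0 + 1(640.8) = 640.8
  D: 0 + 1(640.8) = 640.8

641 kmol/h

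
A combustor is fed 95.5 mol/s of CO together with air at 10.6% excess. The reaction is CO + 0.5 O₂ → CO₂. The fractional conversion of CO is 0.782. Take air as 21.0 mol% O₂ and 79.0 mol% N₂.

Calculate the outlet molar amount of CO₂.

74.7 mol/s

Stoichiometric O₂ = 0.5 × 95.5 = 47.75 mol/s; O₂ fed = 47.75 × 1.106 = 52.81 mol/s.
N₂ fed = 52.81 × 79/21 = 198.7 mol/s.
Fuel reacted = 0.782 × 95.5 → ξ = 74.68 mol/s.
Outlet (n = n₀ + ν ξ):
  CO: 95.5 − 1(74.68) = 20.82
  O₂: 52.81 − 0.5(74.68) = 15.47
  N₂: 198.7 (inert)
  CO₂: 0 + 1(74.68) = 74.68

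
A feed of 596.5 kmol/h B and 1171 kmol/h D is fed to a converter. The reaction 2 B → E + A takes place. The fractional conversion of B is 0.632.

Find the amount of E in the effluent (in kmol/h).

188 kmol/h

B reacted = 0.632 × 596.5 = 377 kmol/h; ν_B = −2, so ξ = 377/2 = 188.5 kmol/h.
Outlet amounts (n = n₀ + ν ξ):
  B: 596.5 − 2(188.5) = 219.5
  E: 0 + 1(188.5) = 188.5
  A: 0 + 1(188.5) = 188.5
  D: 1171 (inert)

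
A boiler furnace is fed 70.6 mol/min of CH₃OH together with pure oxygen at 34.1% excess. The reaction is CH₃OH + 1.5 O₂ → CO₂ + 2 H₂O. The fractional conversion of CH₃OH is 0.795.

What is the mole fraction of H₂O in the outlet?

0.466

Stoichiometric O₂ = 1.5 × 70.6 = 105.9 mol/min; O₂ fed = 105.9 × 1.341 = 142 mol/min.
Fuel reacted = 0.795 × 70.6 → ξ = 56.13 mol/min.
Outlet (n = n₀ + ν ξ):
  CH₃OH: 70.6 − 1(56.13) = 14.47
  O₂: 142 − 1.5(56.13) = 57.82
  CO₂: 0 + 1(56.13) = 56.13
  H₂O: 0 + 2(56.13) = 112.3
Total out = 240.7 mol/min; y_H₂O = 112.3 / 240.7 = 0.4664.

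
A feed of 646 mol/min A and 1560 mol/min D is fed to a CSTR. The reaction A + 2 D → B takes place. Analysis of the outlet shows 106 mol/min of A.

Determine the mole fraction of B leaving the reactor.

0.48

For A: n = n₀ − 1ξ → 106 = 646 − 1ξ, giving ξ = 540 mol/min.
Outlet amounts (n = n₀ + ν ξ):
  A: 646 − 1(540) = 106
  D: 1560 − 2(540) = 480
  B: 0 + 1(540) = 540
Total out = 1126 mol/min; y_B = 540 / 1126 = 0.4796.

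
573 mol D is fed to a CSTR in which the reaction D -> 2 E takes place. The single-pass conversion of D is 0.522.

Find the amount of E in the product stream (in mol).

D reacted = 0.522 × 573 = 299.1 mol; ν_D = −1, so ξ = 299.1/1 = 299.1 mol.
Outlet amounts (n = n₀ + ν ξ):
  D: 573 − 1(299.1) = 273.9
  E: 0 + 2(299.1) = 598.2

598 mol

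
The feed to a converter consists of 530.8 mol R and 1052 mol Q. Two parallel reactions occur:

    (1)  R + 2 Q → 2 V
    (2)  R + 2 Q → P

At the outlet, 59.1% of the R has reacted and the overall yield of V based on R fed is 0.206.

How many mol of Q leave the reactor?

Yield of V: 2ξ₁ / 530.8 = 0.206 → ξ₁ = 54.67 mol.
Conversion of R: 1ξ₁ + 1ξ₂ = 0.591 × 530.8 = 313.7 → ξ₂ = 259 mol.
Outlet amounts (n = n₀ + Σ ν·ξ):
  R: 530.8 − 1(54.67) − 1(259) = 217.1
  Q: 1052 − 2(54.67) − 2(259) = 424.6
  V: 0 + 2(54.67) = 109.3
  P: 0 + 1(259) = 259

425 mol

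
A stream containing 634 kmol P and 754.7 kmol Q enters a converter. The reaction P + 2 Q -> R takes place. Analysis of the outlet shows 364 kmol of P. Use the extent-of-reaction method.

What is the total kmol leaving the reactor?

For P: n = n₀ − 1ξ → 364 = 634 − 1ξ, giving ξ = 270 kmol.
Outlet amounts (n = n₀ + ν ξ):
  P: 634 − 1(270) = 364
  Q: 754.7 − 2(270) = 214.7
  R: 0 + 1(270) = 270
Total out = 364 + 214.7 + 270 = 848.7 kmol.

849 kmol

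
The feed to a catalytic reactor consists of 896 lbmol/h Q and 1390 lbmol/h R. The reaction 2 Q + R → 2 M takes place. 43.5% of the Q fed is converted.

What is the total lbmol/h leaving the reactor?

Q reacted = 0.435 × 896 = 389.8 lbmol/h; ν_Q = −2, so ξ = 389.8/2 = 194.9 lbmol/h.
Outlet amounts (n = n₀ + ν ξ):
  Q: 896 − 2(194.9) = 506.2
  R: 1390 − 1(194.9) = 1195
  M: 0 + 2(194.9) = 389.8
Total out = 506.2 + 1195 + 389.8 = 2091 lbmol/h.

2090 lbmol/h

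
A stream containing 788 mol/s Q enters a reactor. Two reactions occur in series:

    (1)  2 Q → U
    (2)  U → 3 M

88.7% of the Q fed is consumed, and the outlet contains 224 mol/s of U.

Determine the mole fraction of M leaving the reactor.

0.546

Conversion of Q: Q consumed = 2ξ₁ = 0.887 × 788 → ξ₁ = 349.5 mol/s.
U balance: n_U = 0 + 1ξ₁ − 1ξ₂ = 224 → ξ₂ = (1·349.5 − 224)/1 = 125.5 mol/s.
Outlet amounts (n = n₀ + Σ ν·ξ):
  Q: 788 − 2(349.5) = 89.04
  U: 0 + 1(349.5) − 1(125.5) = 224
  M: 0 + 3(125.5) = 376.4
Total out = 689.5 mol/s; y_M = 376.4 / 689.5 = 0.546.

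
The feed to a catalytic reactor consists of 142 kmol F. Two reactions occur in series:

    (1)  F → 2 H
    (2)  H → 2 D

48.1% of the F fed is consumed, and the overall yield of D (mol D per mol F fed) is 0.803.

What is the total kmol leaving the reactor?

Conversion of F: F consumed = 1ξ₁ = 0.481 × 142 → ξ₁ = 68.3 kmol.
Yield of D: 2ξ₂ / 142 = 0.803 → ξ₂ = 57.01 kmol.
Outlet amounts (n = n₀ + Σ ν·ξ):
  F: 142 − 1(68.3) = 73.7
  H: 0 + 2(68.3) − 1(57.01) = 79.59
  D: 0 + 2(57.01) = 114
Total out = 73.7 + 79.59 + 114 = 267.3 kmol.

267 kmol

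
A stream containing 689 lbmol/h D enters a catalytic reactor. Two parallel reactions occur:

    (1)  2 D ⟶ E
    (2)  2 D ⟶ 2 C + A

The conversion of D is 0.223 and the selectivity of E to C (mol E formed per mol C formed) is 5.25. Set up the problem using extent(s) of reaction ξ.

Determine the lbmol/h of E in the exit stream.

Conversion of D: D consumed = 0.223 × 689 = 153.6 lbmol/h = 2ξ₁ + 2ξ₂.
Selectivity: 1ξ₁ / (2ξ₂) = 5.25 → ξ₁ = 10.5 ξ₂.
Substitute: (2·10.5 + 2) ξ₂ = 153.6 → ξ₂ = 6.68 lbmol/h, ξ₁ = 70.14 lbmol/h.
Outlet amounts (n = n₀ + Σ ν·ξ):
  D: 689 − 2(70.14) − 2(6.68) = 535.4
  E: 0 + 1(70.14) = 70.14
  C: 0 + 2(6.68) = 13.36
  A: 0 + 1(6.68) = 6.68

70.1 lbmol/h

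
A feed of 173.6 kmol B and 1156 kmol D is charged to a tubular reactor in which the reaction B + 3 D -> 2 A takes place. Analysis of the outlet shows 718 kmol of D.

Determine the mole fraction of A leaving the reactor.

0.281

For D: n = n₀ − 3ξ → 718 = 1156 − 3ξ, giving ξ = 146 kmol.
Outlet amounts (n = n₀ + ν ξ):
  B: 173.6 − 1(146) = 27.6
  D: 1156 − 3(146) = 718
  A: 0 + 2(146) = 292
Total out = 1038 kmol; y_A = 292 / 1038 = 0.2814.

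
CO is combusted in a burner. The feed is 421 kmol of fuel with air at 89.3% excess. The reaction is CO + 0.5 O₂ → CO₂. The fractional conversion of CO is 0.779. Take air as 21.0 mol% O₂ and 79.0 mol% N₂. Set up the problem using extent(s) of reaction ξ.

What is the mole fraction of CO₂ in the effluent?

0.152

Stoichiometric O₂ = 0.5 × 421 = 210.5 kmol; O₂ fed = 210.5 × 1.893 = 398.5 kmol.
N₂ fed = 398.5 × 79/21 = 1499 kmol.
Fuel reacted = 0.779 × 421 → ξ = 328 kmol.
Outlet (n = n₀ + ν ξ):
  CO: 421 − 1(328) = 93.04
  O₂: 398.5 − 0.5(328) = 234.5
  N₂: 1499 (inert)
  CO₂: 0 + 1(328) = 328
Total out = 2155 kmol; y_CO₂ = 328 / 2155 = 0.1522.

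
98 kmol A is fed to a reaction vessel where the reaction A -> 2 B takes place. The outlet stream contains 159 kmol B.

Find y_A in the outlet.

0.104

For B: n = n₀ + 2ξ → 159 = 0 + 2ξ, giving ξ = 79.5 kmol.
Outlet amounts (n = n₀ + ν ξ):
  A: 98 − 1(79.5) = 18.5
  B: 0 + 2(79.5) = 159
Total out = 177.5 kmol; y_A = 18.5 / 177.5 = 0.1042.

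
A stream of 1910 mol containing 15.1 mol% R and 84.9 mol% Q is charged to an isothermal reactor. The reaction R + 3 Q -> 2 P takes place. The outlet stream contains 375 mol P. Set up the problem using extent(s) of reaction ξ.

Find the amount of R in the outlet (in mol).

101 mol

For P: n = n₀ + 2ξ → 375 = 0 + 2ξ, giving ξ = 187.5 mol.
Outlet amounts (n = n₀ + ν ξ):
  R: 288.4 − 1(187.5) = 100.9
  Q: 1622 − 3(187.5) = 1059
  P: 0 + 2(187.5) = 375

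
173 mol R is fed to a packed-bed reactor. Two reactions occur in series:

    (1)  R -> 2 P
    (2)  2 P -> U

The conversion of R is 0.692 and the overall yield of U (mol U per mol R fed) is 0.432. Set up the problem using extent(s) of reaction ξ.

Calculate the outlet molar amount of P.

90 mol

Conversion of R: R consumed = 1ξ₁ = 0.692 × 173 → ξ₁ = 119.7 mol.
Yield of U: 1ξ₂ / 173 = 0.432 → ξ₂ = 74.74 mol.
Outlet amounts (n = n₀ + Σ ν·ξ):
  R: 173 − 1(119.7) = 53.28
  P: 0 + 2(119.7) − 2(74.74) = 89.96
  U: 0 + 1(74.74) = 74.74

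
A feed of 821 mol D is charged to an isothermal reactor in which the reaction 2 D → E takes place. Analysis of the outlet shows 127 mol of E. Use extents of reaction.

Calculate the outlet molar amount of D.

567 mol

For E: n = n₀ + 1ξ → 127 = 0 + 1ξ, giving ξ = 127 mol.
Outlet amounts (n = n₀ + ν ξ):
  D: 821 − 2(127) = 567
  E: 0 + 1(127) = 127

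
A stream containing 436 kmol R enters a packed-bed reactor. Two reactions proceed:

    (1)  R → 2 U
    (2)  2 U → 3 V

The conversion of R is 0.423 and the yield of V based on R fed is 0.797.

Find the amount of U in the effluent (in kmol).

Conversion of R: R consumed = 1ξ₁ = 0.423 × 436 → ξ₁ = 184.4 kmol.
Yield of V: 3ξ₂ / 436 = 0.797 → ξ₂ = 115.8 kmol.
Outlet amounts (n = n₀ + Σ ν·ξ):
  R: 436 − 1(184.4) = 251.6
  U: 0 + 2(184.4) − 2(115.8) = 137.2
  V: 0 + 3(115.8) = 347.5

137 kmol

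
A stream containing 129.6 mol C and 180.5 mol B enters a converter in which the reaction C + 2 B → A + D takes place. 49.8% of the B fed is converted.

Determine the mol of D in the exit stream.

B reacted = 0.498 × 180.5 = 89.89 mol; ν_B = −2, so ξ = 89.89/2 = 44.94 mol.
Outlet amounts (n = n₀ + ν ξ):
  C: 129.6 − 1(44.94) = 84.66
  B: 180.5 − 2(44.94) = 90.61
  A: 0 + 1(44.94) = 44.94
  D: 0 + 1(44.94) = 44.94

44.9 mol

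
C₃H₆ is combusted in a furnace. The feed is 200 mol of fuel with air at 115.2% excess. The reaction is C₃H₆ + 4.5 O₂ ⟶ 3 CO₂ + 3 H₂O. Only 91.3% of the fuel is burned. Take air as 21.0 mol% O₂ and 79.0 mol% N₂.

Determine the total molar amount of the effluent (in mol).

Stoichiometric O₂ = 4.5 × 200 = 900 mol; O₂ fed = 900 × 2.152 = 1937 mol.
N₂ fed = 1937 × 79/21 = 7286 mol.
Fuel reacted = 0.913 × 200 → ξ = 182.6 mol.
Outlet (n = n₀ + ν ξ):
  C₃H₆: 200 − 1(182.6) = 17.4
  O₂: 1937 − 4.5(182.6) = 1115
  N₂: 7286 (inert)
  CO₂: 0 + 3(182.6) = 547.8
  H₂O: 0 + 3(182.6) = 547.8
Total out = 17.4 + 1115 + 7286 + 547.8 + 547.8 = 9514 mol.

9510 mol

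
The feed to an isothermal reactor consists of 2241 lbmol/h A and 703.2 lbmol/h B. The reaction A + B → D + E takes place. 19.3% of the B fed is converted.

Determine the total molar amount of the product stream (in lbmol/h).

2940 lbmol/h

B reacted = 0.193 × 703.2 = 135.7 lbmol/h; ν_B = −1, so ξ = 135.7/1 = 135.7 lbmol/h.
Outlet amounts (n = n₀ + ν ξ):
  A: 2241 − 1(135.7) = 2105
  B: 703.2 − 1(135.7) = 567.5
  D: 0 + 1(135.7) = 135.7
  E: 0 + 1(135.7) = 135.7
Total out = 2105 + 567.5 + 135.7 + 135.7 = 2944 lbmol/h.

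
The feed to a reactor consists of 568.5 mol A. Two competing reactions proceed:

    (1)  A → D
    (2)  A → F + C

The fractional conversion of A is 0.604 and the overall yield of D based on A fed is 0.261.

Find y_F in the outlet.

Yield of D: 1ξ₁ / 568.5 = 0.261 → ξ₁ = 148.4 mol.
Conversion of A: 1ξ₁ + 1ξ₂ = 0.604 × 568.5 = 343.4 → ξ₂ = 195 mol.
Outlet amounts (n = n₀ + Σ ν·ξ):
  A: 568.5 − 1(148.4) − 1(195) = 225.1
  D: 0 + 1(148.4) = 148.4
  F: 0 + 1(195) = 195
  C: 0 + 1(195) = 195
Total out = 763.5 mol; y_F = 195 / 763.5 = 0.2554.

0.255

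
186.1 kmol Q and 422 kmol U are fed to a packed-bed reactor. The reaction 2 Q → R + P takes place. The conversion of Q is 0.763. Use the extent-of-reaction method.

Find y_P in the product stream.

0.117

Q reacted = 0.763 × 186.1 = 142 kmol; ν_Q = −2, so ξ = 142/2 = 71 kmol.
Outlet amounts (n = n₀ + ν ξ):
  Q: 186.1 − 2(71) = 44.11
  R: 0 + 1(71) = 71
  P: 0 + 1(71) = 71
  U: 422 (inert)
Total out = 608.1 kmol; y_P = 71 / 608.1 = 0.1168.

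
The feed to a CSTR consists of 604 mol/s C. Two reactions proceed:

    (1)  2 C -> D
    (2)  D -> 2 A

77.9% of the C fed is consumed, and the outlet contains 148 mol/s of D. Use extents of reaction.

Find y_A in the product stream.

Conversion of C: C consumed = 2ξ₁ = 0.779 × 604 → ξ₁ = 235.3 mol/s.
D balance: n_D = 0 + 1ξ₁ − 1ξ₂ = 148 → ξ₂ = (1·235.3 − 148)/1 = 87.26 mol/s.
Outlet amounts (n = n₀ + Σ ν·ξ):
  C: 604 − 2(235.3) = 133.5
  D: 0 + 1(235.3) − 1(87.26) = 148
  A: 0 + 2(87.26) = 174.5
Total out = 456 mol/s; y_A = 174.5 / 456 = 0.3827.

0.383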